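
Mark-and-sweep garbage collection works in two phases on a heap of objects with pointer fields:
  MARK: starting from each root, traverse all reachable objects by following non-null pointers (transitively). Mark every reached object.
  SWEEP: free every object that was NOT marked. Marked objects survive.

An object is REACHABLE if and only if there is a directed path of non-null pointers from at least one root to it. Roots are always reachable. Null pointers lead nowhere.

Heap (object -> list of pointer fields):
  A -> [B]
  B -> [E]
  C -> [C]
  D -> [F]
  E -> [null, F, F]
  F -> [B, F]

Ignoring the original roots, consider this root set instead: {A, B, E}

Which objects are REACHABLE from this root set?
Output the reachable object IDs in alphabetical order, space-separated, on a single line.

Roots: A B E
Mark A: refs=B, marked=A
Mark B: refs=E, marked=A B
Mark E: refs=null F F, marked=A B E
Mark F: refs=B F, marked=A B E F
Unmarked (collected): C D

Answer: A B E F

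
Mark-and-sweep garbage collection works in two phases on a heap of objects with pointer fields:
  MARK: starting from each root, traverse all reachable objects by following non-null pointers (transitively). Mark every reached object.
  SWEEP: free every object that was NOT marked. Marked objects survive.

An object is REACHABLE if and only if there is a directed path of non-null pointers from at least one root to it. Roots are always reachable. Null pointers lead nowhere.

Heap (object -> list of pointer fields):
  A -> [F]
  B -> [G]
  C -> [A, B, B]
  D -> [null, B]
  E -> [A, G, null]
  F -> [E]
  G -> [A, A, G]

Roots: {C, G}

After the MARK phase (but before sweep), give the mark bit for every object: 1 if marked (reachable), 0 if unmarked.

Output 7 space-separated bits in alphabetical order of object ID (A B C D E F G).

Roots: C G
Mark C: refs=A B B, marked=C
Mark G: refs=A A G, marked=C G
Mark A: refs=F, marked=A C G
Mark B: refs=G, marked=A B C G
Mark F: refs=E, marked=A B C F G
Mark E: refs=A G null, marked=A B C E F G
Unmarked (collected): D

Answer: 1 1 1 0 1 1 1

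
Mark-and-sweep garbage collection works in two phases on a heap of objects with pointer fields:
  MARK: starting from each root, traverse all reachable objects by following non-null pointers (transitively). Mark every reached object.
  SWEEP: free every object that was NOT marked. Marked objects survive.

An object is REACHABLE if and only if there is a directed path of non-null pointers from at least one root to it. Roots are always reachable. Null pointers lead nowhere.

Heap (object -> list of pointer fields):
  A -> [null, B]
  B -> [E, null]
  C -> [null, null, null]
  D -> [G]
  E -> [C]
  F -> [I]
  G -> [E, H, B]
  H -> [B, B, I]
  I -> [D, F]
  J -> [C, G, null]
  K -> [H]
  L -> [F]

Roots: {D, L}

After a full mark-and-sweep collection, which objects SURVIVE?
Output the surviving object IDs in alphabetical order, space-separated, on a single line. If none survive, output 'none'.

Roots: D L
Mark D: refs=G, marked=D
Mark L: refs=F, marked=D L
Mark G: refs=E H B, marked=D G L
Mark F: refs=I, marked=D F G L
Mark E: refs=C, marked=D E F G L
Mark H: refs=B B I, marked=D E F G H L
Mark B: refs=E null, marked=B D E F G H L
Mark I: refs=D F, marked=B D E F G H I L
Mark C: refs=null null null, marked=B C D E F G H I L
Unmarked (collected): A J K

Answer: B C D E F G H I L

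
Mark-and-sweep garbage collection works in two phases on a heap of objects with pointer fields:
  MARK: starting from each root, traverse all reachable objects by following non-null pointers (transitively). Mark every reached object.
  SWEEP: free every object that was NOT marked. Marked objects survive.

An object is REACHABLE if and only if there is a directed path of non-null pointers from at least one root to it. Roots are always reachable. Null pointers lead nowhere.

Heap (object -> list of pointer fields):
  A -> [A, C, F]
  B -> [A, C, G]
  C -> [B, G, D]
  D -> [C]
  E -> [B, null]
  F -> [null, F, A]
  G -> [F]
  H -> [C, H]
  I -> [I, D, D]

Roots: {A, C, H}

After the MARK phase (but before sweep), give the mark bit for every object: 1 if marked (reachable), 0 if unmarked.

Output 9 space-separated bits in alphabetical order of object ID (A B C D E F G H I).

Answer: 1 1 1 1 0 1 1 1 0

Derivation:
Roots: A C H
Mark A: refs=A C F, marked=A
Mark C: refs=B G D, marked=A C
Mark H: refs=C H, marked=A C H
Mark F: refs=null F A, marked=A C F H
Mark B: refs=A C G, marked=A B C F H
Mark G: refs=F, marked=A B C F G H
Mark D: refs=C, marked=A B C D F G H
Unmarked (collected): E I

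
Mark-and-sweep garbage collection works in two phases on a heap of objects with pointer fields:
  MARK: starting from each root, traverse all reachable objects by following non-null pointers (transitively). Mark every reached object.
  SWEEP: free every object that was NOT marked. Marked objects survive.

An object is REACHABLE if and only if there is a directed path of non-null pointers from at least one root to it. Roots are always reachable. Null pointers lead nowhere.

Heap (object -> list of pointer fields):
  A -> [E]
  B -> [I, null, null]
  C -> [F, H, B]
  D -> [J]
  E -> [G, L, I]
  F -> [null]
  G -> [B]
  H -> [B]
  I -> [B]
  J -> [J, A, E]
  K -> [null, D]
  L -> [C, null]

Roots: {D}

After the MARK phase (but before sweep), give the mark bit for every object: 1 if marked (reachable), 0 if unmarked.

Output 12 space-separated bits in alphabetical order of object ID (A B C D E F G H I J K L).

Answer: 1 1 1 1 1 1 1 1 1 1 0 1

Derivation:
Roots: D
Mark D: refs=J, marked=D
Mark J: refs=J A E, marked=D J
Mark A: refs=E, marked=A D J
Mark E: refs=G L I, marked=A D E J
Mark G: refs=B, marked=A D E G J
Mark L: refs=C null, marked=A D E G J L
Mark I: refs=B, marked=A D E G I J L
Mark B: refs=I null null, marked=A B D E G I J L
Mark C: refs=F H B, marked=A B C D E G I J L
Mark F: refs=null, marked=A B C D E F G I J L
Mark H: refs=B, marked=A B C D E F G H I J L
Unmarked (collected): K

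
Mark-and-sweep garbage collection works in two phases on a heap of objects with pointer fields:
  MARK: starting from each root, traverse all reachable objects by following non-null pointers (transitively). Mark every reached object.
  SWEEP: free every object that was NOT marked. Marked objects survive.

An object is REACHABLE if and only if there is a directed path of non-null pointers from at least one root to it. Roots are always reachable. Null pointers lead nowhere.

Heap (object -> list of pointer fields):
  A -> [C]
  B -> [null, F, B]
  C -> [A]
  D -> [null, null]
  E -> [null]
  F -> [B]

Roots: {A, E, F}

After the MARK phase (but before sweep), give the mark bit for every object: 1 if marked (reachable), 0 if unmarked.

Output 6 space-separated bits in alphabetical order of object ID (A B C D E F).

Answer: 1 1 1 0 1 1

Derivation:
Roots: A E F
Mark A: refs=C, marked=A
Mark E: refs=null, marked=A E
Mark F: refs=B, marked=A E F
Mark C: refs=A, marked=A C E F
Mark B: refs=null F B, marked=A B C E F
Unmarked (collected): D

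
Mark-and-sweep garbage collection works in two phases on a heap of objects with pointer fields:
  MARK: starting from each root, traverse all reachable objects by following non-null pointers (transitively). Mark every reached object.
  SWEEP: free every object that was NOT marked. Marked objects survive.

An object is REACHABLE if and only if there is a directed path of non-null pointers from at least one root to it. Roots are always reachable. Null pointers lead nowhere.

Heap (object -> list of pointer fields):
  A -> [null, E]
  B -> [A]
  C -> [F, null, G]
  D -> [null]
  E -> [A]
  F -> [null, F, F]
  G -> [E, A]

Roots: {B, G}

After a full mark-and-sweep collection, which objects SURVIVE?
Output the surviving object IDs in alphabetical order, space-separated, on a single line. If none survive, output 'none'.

Answer: A B E G

Derivation:
Roots: B G
Mark B: refs=A, marked=B
Mark G: refs=E A, marked=B G
Mark A: refs=null E, marked=A B G
Mark E: refs=A, marked=A B E G
Unmarked (collected): C D F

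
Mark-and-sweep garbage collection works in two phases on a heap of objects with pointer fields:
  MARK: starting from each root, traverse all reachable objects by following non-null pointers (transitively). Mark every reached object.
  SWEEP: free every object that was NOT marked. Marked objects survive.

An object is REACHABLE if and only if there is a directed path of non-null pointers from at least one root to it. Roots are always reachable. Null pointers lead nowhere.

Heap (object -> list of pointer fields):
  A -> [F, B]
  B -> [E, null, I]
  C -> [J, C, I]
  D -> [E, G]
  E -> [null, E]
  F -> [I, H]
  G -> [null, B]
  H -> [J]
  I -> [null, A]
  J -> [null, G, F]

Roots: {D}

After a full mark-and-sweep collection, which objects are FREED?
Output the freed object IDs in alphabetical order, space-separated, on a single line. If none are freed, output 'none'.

Answer: C

Derivation:
Roots: D
Mark D: refs=E G, marked=D
Mark E: refs=null E, marked=D E
Mark G: refs=null B, marked=D E G
Mark B: refs=E null I, marked=B D E G
Mark I: refs=null A, marked=B D E G I
Mark A: refs=F B, marked=A B D E G I
Mark F: refs=I H, marked=A B D E F G I
Mark H: refs=J, marked=A B D E F G H I
Mark J: refs=null G F, marked=A B D E F G H I J
Unmarked (collected): C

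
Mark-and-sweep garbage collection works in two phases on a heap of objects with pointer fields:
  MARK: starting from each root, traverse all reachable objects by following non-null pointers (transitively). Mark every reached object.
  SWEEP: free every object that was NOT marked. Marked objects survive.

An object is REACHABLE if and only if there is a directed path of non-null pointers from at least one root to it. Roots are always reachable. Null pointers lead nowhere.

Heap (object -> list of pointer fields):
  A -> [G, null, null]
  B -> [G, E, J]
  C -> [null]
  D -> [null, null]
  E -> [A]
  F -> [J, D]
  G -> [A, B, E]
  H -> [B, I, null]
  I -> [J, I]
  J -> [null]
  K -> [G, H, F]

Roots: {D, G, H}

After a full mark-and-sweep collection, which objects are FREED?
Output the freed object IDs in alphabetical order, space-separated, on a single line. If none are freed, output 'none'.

Answer: C F K

Derivation:
Roots: D G H
Mark D: refs=null null, marked=D
Mark G: refs=A B E, marked=D G
Mark H: refs=B I null, marked=D G H
Mark A: refs=G null null, marked=A D G H
Mark B: refs=G E J, marked=A B D G H
Mark E: refs=A, marked=A B D E G H
Mark I: refs=J I, marked=A B D E G H I
Mark J: refs=null, marked=A B D E G H I J
Unmarked (collected): C F K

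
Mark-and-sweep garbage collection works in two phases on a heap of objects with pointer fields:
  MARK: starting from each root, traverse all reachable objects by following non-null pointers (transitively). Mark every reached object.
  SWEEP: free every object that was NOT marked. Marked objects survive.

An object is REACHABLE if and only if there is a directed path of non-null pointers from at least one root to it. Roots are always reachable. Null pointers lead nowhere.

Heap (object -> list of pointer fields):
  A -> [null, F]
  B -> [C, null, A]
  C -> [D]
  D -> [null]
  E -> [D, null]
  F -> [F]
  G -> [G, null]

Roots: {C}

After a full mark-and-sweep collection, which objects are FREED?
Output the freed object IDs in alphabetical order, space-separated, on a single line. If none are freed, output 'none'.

Answer: A B E F G

Derivation:
Roots: C
Mark C: refs=D, marked=C
Mark D: refs=null, marked=C D
Unmarked (collected): A B E F G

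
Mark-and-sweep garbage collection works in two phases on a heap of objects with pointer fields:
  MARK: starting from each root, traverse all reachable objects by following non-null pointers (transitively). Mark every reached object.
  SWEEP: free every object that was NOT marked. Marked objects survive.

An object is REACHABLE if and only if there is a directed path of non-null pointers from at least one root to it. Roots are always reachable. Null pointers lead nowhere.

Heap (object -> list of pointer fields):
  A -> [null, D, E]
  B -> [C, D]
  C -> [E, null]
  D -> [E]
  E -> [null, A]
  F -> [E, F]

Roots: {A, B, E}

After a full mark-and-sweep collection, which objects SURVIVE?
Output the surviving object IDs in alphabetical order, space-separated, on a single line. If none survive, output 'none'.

Answer: A B C D E

Derivation:
Roots: A B E
Mark A: refs=null D E, marked=A
Mark B: refs=C D, marked=A B
Mark E: refs=null A, marked=A B E
Mark D: refs=E, marked=A B D E
Mark C: refs=E null, marked=A B C D E
Unmarked (collected): F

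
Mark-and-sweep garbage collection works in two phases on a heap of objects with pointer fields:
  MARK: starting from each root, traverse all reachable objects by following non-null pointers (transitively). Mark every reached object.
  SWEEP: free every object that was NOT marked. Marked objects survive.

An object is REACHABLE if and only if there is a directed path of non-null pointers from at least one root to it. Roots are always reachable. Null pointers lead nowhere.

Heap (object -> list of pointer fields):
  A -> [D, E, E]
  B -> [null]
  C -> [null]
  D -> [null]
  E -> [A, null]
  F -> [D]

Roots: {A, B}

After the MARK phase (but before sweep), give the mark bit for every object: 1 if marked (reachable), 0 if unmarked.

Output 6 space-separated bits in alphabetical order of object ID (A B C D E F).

Answer: 1 1 0 1 1 0

Derivation:
Roots: A B
Mark A: refs=D E E, marked=A
Mark B: refs=null, marked=A B
Mark D: refs=null, marked=A B D
Mark E: refs=A null, marked=A B D E
Unmarked (collected): C F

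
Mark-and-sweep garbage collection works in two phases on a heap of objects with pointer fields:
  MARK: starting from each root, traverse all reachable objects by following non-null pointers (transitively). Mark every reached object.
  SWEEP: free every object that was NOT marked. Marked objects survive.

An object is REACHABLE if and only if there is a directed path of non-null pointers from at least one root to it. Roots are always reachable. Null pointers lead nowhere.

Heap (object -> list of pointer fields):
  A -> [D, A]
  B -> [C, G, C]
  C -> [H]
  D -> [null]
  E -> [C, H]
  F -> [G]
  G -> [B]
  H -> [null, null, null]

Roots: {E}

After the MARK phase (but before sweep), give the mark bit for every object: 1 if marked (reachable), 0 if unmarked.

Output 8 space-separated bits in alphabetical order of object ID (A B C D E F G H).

Answer: 0 0 1 0 1 0 0 1

Derivation:
Roots: E
Mark E: refs=C H, marked=E
Mark C: refs=H, marked=C E
Mark H: refs=null null null, marked=C E H
Unmarked (collected): A B D F G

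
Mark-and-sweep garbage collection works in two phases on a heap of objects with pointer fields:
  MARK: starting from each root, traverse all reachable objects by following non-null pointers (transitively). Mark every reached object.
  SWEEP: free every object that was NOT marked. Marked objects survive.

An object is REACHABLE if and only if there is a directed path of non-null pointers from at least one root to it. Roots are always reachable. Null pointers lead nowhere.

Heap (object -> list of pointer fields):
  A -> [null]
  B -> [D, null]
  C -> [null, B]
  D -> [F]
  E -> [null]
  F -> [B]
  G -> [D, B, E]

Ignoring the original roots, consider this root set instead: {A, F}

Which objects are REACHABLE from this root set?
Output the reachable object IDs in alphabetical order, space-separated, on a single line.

Roots: A F
Mark A: refs=null, marked=A
Mark F: refs=B, marked=A F
Mark B: refs=D null, marked=A B F
Mark D: refs=F, marked=A B D F
Unmarked (collected): C E G

Answer: A B D F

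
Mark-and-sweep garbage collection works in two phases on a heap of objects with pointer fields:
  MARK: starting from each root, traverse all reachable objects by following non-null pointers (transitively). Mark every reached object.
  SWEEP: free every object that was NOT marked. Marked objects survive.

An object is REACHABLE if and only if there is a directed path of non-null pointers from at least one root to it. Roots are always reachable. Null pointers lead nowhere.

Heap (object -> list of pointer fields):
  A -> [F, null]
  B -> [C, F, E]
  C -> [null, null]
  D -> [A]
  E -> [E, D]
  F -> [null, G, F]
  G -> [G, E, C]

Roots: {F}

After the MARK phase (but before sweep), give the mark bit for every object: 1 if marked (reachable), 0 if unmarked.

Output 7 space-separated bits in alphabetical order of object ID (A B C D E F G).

Answer: 1 0 1 1 1 1 1

Derivation:
Roots: F
Mark F: refs=null G F, marked=F
Mark G: refs=G E C, marked=F G
Mark E: refs=E D, marked=E F G
Mark C: refs=null null, marked=C E F G
Mark D: refs=A, marked=C D E F G
Mark A: refs=F null, marked=A C D E F G
Unmarked (collected): B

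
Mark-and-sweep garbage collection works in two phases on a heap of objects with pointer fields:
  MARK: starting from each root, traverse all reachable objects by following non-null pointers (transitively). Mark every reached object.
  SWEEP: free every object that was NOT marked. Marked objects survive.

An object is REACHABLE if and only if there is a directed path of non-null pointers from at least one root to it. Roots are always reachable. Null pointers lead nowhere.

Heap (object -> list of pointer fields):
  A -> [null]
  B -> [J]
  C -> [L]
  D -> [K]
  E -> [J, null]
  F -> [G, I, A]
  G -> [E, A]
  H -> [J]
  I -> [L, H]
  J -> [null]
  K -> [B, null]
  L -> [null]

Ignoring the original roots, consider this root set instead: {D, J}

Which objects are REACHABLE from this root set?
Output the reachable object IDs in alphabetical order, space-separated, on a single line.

Answer: B D J K

Derivation:
Roots: D J
Mark D: refs=K, marked=D
Mark J: refs=null, marked=D J
Mark K: refs=B null, marked=D J K
Mark B: refs=J, marked=B D J K
Unmarked (collected): A C E F G H I L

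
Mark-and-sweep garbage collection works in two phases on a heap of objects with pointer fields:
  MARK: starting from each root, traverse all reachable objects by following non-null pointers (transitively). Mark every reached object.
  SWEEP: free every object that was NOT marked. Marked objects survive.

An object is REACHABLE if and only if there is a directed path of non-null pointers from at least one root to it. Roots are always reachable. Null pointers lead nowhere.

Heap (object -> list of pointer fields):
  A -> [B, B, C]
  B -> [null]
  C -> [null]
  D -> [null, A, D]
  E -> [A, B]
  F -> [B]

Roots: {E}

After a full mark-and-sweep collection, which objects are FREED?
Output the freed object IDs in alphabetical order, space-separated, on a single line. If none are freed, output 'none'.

Answer: D F

Derivation:
Roots: E
Mark E: refs=A B, marked=E
Mark A: refs=B B C, marked=A E
Mark B: refs=null, marked=A B E
Mark C: refs=null, marked=A B C E
Unmarked (collected): D F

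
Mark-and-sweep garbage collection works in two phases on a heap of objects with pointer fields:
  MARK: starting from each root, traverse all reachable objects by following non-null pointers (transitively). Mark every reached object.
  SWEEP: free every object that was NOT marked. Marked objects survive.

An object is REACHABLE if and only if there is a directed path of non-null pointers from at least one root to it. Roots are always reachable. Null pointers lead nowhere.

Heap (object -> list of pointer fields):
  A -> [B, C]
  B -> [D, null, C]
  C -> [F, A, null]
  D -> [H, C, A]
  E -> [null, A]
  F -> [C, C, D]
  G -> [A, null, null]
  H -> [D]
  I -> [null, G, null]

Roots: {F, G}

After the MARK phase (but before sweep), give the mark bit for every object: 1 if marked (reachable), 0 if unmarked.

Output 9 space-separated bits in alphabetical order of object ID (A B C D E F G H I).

Roots: F G
Mark F: refs=C C D, marked=F
Mark G: refs=A null null, marked=F G
Mark C: refs=F A null, marked=C F G
Mark D: refs=H C A, marked=C D F G
Mark A: refs=B C, marked=A C D F G
Mark H: refs=D, marked=A C D F G H
Mark B: refs=D null C, marked=A B C D F G H
Unmarked (collected): E I

Answer: 1 1 1 1 0 1 1 1 0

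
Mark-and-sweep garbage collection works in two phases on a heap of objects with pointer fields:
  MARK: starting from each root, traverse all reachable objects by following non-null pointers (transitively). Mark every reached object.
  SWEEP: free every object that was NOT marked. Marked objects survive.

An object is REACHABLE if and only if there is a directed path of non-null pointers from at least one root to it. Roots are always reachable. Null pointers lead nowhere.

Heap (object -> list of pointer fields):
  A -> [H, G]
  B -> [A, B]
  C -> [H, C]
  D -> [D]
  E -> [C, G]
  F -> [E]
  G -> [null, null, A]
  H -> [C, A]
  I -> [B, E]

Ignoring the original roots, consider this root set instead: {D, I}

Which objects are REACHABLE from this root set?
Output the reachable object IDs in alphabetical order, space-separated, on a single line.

Answer: A B C D E G H I

Derivation:
Roots: D I
Mark D: refs=D, marked=D
Mark I: refs=B E, marked=D I
Mark B: refs=A B, marked=B D I
Mark E: refs=C G, marked=B D E I
Mark A: refs=H G, marked=A B D E I
Mark C: refs=H C, marked=A B C D E I
Mark G: refs=null null A, marked=A B C D E G I
Mark H: refs=C A, marked=A B C D E G H I
Unmarked (collected): F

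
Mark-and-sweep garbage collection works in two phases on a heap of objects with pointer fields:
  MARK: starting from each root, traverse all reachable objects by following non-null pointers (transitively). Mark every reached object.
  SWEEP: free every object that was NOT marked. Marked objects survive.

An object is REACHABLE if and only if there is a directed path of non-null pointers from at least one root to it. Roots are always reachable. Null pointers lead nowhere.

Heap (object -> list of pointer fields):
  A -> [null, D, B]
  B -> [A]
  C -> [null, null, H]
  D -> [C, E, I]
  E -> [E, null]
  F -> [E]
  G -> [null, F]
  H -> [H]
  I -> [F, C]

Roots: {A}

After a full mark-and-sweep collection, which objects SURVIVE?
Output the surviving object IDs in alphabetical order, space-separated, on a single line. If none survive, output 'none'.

Roots: A
Mark A: refs=null D B, marked=A
Mark D: refs=C E I, marked=A D
Mark B: refs=A, marked=A B D
Mark C: refs=null null H, marked=A B C D
Mark E: refs=E null, marked=A B C D E
Mark I: refs=F C, marked=A B C D E I
Mark H: refs=H, marked=A B C D E H I
Mark F: refs=E, marked=A B C D E F H I
Unmarked (collected): G

Answer: A B C D E F H I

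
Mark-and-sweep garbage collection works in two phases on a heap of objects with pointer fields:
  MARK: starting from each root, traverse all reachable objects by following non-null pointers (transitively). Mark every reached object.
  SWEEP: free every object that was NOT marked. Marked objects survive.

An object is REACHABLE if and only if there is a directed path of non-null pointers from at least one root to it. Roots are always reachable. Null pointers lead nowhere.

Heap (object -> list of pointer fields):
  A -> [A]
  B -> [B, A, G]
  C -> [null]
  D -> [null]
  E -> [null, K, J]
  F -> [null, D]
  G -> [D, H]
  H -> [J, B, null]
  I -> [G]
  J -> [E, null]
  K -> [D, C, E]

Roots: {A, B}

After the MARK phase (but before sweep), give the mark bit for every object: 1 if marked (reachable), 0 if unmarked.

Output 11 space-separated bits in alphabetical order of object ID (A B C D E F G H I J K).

Answer: 1 1 1 1 1 0 1 1 0 1 1

Derivation:
Roots: A B
Mark A: refs=A, marked=A
Mark B: refs=B A G, marked=A B
Mark G: refs=D H, marked=A B G
Mark D: refs=null, marked=A B D G
Mark H: refs=J B null, marked=A B D G H
Mark J: refs=E null, marked=A B D G H J
Mark E: refs=null K J, marked=A B D E G H J
Mark K: refs=D C E, marked=A B D E G H J K
Mark C: refs=null, marked=A B C D E G H J K
Unmarked (collected): F I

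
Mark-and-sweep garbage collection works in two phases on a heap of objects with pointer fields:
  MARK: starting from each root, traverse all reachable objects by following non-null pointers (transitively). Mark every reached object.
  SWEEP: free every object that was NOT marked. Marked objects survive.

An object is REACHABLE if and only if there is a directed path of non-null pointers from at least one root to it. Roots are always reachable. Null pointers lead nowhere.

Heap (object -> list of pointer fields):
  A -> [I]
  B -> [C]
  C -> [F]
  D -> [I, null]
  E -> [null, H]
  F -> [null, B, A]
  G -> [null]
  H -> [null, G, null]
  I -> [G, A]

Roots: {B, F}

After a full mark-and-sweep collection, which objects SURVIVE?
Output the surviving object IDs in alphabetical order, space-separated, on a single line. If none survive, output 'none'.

Answer: A B C F G I

Derivation:
Roots: B F
Mark B: refs=C, marked=B
Mark F: refs=null B A, marked=B F
Mark C: refs=F, marked=B C F
Mark A: refs=I, marked=A B C F
Mark I: refs=G A, marked=A B C F I
Mark G: refs=null, marked=A B C F G I
Unmarked (collected): D E H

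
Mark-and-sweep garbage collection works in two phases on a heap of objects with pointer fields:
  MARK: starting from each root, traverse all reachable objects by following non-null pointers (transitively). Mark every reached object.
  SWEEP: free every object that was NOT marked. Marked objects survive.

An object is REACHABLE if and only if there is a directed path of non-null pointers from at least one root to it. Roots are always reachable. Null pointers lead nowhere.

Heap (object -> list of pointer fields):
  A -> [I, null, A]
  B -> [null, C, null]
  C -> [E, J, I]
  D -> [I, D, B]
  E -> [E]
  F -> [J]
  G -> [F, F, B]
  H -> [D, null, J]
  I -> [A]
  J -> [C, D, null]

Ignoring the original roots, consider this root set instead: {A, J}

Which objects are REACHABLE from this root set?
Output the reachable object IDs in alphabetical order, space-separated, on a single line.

Roots: A J
Mark A: refs=I null A, marked=A
Mark J: refs=C D null, marked=A J
Mark I: refs=A, marked=A I J
Mark C: refs=E J I, marked=A C I J
Mark D: refs=I D B, marked=A C D I J
Mark E: refs=E, marked=A C D E I J
Mark B: refs=null C null, marked=A B C D E I J
Unmarked (collected): F G H

Answer: A B C D E I J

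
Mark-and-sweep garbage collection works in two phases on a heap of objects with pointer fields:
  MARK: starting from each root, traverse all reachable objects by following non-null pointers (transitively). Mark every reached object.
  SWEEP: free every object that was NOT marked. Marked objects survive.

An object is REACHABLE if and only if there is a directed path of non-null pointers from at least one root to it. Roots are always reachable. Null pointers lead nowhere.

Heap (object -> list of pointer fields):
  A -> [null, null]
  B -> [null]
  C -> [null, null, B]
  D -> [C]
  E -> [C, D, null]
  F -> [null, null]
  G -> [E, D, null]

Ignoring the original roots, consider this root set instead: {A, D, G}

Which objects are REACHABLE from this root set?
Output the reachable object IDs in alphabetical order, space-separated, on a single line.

Answer: A B C D E G

Derivation:
Roots: A D G
Mark A: refs=null null, marked=A
Mark D: refs=C, marked=A D
Mark G: refs=E D null, marked=A D G
Mark C: refs=null null B, marked=A C D G
Mark E: refs=C D null, marked=A C D E G
Mark B: refs=null, marked=A B C D E G
Unmarked (collected): F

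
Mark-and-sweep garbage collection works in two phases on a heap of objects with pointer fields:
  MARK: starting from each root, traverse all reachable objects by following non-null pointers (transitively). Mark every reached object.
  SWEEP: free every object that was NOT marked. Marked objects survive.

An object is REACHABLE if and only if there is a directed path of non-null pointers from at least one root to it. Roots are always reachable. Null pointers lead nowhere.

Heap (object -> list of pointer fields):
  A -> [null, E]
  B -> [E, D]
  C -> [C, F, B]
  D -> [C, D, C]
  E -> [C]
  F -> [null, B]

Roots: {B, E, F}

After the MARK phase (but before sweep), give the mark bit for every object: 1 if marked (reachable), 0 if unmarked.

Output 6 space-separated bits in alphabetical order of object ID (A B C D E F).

Answer: 0 1 1 1 1 1

Derivation:
Roots: B E F
Mark B: refs=E D, marked=B
Mark E: refs=C, marked=B E
Mark F: refs=null B, marked=B E F
Mark D: refs=C D C, marked=B D E F
Mark C: refs=C F B, marked=B C D E F
Unmarked (collected): A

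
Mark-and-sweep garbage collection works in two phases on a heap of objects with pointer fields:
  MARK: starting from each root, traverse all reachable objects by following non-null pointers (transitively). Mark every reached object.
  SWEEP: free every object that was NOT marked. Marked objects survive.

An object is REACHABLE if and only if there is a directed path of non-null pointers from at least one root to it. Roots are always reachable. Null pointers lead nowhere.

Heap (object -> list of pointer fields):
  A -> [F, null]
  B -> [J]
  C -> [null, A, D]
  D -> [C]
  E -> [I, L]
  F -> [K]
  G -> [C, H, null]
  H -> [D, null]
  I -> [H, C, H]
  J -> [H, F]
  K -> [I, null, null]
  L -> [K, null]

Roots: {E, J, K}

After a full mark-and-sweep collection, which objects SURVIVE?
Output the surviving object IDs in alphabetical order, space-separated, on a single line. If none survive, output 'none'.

Roots: E J K
Mark E: refs=I L, marked=E
Mark J: refs=H F, marked=E J
Mark K: refs=I null null, marked=E J K
Mark I: refs=H C H, marked=E I J K
Mark L: refs=K null, marked=E I J K L
Mark H: refs=D null, marked=E H I J K L
Mark F: refs=K, marked=E F H I J K L
Mark C: refs=null A D, marked=C E F H I J K L
Mark D: refs=C, marked=C D E F H I J K L
Mark A: refs=F null, marked=A C D E F H I J K L
Unmarked (collected): B G

Answer: A C D E F H I J K L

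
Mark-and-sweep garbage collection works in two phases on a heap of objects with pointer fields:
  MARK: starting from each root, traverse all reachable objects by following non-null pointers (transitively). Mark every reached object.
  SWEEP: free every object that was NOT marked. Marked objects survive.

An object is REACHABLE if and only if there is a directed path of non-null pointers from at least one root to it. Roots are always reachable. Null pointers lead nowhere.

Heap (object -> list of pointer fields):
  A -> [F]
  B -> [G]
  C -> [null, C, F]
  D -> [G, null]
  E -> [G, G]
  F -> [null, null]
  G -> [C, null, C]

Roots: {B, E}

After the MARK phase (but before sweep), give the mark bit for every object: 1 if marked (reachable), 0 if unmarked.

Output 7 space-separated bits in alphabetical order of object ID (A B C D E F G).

Roots: B E
Mark B: refs=G, marked=B
Mark E: refs=G G, marked=B E
Mark G: refs=C null C, marked=B E G
Mark C: refs=null C F, marked=B C E G
Mark F: refs=null null, marked=B C E F G
Unmarked (collected): A D

Answer: 0 1 1 0 1 1 1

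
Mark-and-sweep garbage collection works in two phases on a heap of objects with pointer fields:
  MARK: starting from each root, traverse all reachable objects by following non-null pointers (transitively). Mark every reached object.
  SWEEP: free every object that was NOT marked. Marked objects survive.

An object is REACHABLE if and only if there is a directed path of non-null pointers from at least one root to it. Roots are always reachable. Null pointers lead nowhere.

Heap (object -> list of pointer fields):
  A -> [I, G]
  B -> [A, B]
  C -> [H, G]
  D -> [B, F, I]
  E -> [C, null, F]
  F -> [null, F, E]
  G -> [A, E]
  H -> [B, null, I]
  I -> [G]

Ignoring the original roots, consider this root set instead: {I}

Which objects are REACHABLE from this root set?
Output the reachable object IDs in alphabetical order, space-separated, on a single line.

Answer: A B C E F G H I

Derivation:
Roots: I
Mark I: refs=G, marked=I
Mark G: refs=A E, marked=G I
Mark A: refs=I G, marked=A G I
Mark E: refs=C null F, marked=A E G I
Mark C: refs=H G, marked=A C E G I
Mark F: refs=null F E, marked=A C E F G I
Mark H: refs=B null I, marked=A C E F G H I
Mark B: refs=A B, marked=A B C E F G H I
Unmarked (collected): D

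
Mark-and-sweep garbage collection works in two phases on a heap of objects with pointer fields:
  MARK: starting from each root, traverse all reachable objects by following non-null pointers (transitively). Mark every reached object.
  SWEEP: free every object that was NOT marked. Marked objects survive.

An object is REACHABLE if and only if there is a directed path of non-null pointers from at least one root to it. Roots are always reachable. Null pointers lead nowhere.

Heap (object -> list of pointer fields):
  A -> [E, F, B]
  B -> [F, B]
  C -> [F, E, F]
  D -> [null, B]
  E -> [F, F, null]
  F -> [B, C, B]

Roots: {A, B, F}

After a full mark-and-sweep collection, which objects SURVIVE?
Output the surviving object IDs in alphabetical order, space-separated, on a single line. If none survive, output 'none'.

Answer: A B C E F

Derivation:
Roots: A B F
Mark A: refs=E F B, marked=A
Mark B: refs=F B, marked=A B
Mark F: refs=B C B, marked=A B F
Mark E: refs=F F null, marked=A B E F
Mark C: refs=F E F, marked=A B C E F
Unmarked (collected): D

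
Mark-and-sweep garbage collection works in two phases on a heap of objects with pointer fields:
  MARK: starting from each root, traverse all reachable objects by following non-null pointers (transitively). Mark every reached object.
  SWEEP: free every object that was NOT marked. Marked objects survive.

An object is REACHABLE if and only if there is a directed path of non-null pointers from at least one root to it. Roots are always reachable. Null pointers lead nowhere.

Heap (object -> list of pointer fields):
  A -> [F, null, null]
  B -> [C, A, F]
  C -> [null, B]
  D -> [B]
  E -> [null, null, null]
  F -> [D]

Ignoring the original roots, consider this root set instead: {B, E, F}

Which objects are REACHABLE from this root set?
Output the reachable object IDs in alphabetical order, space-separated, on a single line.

Roots: B E F
Mark B: refs=C A F, marked=B
Mark E: refs=null null null, marked=B E
Mark F: refs=D, marked=B E F
Mark C: refs=null B, marked=B C E F
Mark A: refs=F null null, marked=A B C E F
Mark D: refs=B, marked=A B C D E F
Unmarked (collected): (none)

Answer: A B C D E F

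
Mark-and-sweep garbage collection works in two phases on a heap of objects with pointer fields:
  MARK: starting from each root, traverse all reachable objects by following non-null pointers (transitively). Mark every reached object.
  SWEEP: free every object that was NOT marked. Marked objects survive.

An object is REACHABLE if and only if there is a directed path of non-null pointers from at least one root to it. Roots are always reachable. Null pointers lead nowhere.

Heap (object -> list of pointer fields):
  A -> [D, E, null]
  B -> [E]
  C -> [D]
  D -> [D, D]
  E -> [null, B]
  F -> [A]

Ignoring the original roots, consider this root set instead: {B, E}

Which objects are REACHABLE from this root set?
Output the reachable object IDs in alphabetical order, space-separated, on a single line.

Answer: B E

Derivation:
Roots: B E
Mark B: refs=E, marked=B
Mark E: refs=null B, marked=B E
Unmarked (collected): A C D F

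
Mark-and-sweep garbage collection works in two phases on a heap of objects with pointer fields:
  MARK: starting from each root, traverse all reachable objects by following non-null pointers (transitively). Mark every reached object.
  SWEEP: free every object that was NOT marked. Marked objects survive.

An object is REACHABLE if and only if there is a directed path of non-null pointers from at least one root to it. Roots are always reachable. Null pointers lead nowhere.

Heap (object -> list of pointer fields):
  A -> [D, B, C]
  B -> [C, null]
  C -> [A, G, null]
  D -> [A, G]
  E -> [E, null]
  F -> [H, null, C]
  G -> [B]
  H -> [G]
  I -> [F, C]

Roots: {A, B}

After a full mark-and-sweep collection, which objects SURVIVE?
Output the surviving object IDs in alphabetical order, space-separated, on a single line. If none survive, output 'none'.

Answer: A B C D G

Derivation:
Roots: A B
Mark A: refs=D B C, marked=A
Mark B: refs=C null, marked=A B
Mark D: refs=A G, marked=A B D
Mark C: refs=A G null, marked=A B C D
Mark G: refs=B, marked=A B C D G
Unmarked (collected): E F H I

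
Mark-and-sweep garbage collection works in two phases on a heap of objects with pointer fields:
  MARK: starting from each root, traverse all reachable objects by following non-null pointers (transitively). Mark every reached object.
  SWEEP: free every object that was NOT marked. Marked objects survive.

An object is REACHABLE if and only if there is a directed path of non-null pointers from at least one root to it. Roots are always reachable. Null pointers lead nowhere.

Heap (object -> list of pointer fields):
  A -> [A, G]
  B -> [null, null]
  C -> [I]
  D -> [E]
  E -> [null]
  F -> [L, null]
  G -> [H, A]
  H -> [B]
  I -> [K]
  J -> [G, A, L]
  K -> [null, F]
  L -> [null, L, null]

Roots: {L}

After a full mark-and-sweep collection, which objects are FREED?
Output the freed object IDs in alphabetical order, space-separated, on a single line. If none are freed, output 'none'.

Roots: L
Mark L: refs=null L null, marked=L
Unmarked (collected): A B C D E F G H I J K

Answer: A B C D E F G H I J K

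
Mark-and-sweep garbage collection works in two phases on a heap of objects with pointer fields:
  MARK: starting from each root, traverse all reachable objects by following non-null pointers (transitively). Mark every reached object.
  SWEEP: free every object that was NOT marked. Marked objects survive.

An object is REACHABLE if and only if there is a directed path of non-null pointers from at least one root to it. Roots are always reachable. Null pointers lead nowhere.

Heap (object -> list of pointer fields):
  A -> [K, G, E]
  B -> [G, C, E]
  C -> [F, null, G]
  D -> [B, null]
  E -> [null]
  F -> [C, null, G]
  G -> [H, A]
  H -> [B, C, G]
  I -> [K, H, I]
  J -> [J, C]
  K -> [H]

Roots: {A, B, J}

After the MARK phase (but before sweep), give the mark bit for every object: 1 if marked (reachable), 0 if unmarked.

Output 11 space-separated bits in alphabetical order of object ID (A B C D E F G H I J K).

Answer: 1 1 1 0 1 1 1 1 0 1 1

Derivation:
Roots: A B J
Mark A: refs=K G E, marked=A
Mark B: refs=G C E, marked=A B
Mark J: refs=J C, marked=A B J
Mark K: refs=H, marked=A B J K
Mark G: refs=H A, marked=A B G J K
Mark E: refs=null, marked=A B E G J K
Mark C: refs=F null G, marked=A B C E G J K
Mark H: refs=B C G, marked=A B C E G H J K
Mark F: refs=C null G, marked=A B C E F G H J K
Unmarked (collected): D I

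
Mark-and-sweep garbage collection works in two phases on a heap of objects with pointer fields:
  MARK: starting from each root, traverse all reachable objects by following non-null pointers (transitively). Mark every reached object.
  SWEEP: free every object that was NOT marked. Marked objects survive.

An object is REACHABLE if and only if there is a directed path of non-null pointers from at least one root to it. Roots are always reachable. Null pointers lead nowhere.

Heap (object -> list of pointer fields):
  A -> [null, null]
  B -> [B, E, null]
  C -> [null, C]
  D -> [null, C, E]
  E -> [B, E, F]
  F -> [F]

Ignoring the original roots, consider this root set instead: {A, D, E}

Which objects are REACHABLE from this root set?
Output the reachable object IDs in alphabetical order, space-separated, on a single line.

Roots: A D E
Mark A: refs=null null, marked=A
Mark D: refs=null C E, marked=A D
Mark E: refs=B E F, marked=A D E
Mark C: refs=null C, marked=A C D E
Mark B: refs=B E null, marked=A B C D E
Mark F: refs=F, marked=A B C D E F
Unmarked (collected): (none)

Answer: A B C D E F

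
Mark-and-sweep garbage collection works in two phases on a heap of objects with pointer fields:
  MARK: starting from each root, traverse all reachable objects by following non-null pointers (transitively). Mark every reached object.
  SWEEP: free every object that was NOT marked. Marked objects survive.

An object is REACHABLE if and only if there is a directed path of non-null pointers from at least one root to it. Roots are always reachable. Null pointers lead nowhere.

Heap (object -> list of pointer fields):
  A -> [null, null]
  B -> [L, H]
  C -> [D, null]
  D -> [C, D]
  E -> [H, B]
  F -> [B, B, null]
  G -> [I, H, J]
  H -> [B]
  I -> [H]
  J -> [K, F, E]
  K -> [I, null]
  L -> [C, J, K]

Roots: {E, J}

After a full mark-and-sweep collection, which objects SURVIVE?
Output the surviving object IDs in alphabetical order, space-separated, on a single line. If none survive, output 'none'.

Roots: E J
Mark E: refs=H B, marked=E
Mark J: refs=K F E, marked=E J
Mark H: refs=B, marked=E H J
Mark B: refs=L H, marked=B E H J
Mark K: refs=I null, marked=B E H J K
Mark F: refs=B B null, marked=B E F H J K
Mark L: refs=C J K, marked=B E F H J K L
Mark I: refs=H, marked=B E F H I J K L
Mark C: refs=D null, marked=B C E F H I J K L
Mark D: refs=C D, marked=B C D E F H I J K L
Unmarked (collected): A G

Answer: B C D E F H I J K L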